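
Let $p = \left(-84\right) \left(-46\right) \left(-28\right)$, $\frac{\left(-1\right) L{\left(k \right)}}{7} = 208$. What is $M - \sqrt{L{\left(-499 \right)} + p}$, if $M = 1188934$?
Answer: $1188934 - 4 i \sqrt{6853} \approx 1.1889 \cdot 10^{6} - 331.13 i$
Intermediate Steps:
$L{\left(k \right)} = -1456$ ($L{\left(k \right)} = \left(-7\right) 208 = -1456$)
$p = -108192$ ($p = 3864 \left(-28\right) = -108192$)
$M - \sqrt{L{\left(-499 \right)} + p} = 1188934 - \sqrt{-1456 - 108192} = 1188934 - \sqrt{-109648} = 1188934 - 4 i \sqrt{6853}$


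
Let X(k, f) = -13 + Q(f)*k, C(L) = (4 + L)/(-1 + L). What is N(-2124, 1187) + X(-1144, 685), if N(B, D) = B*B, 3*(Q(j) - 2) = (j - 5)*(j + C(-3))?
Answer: -173051165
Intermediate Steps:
C(L) = (4 + L)/(-1 + L)
Q(j) = 2 + (-5 + j)*(-¼ + j)/3 (Q(j) = 2 + ((j - 5)*(j + (4 - 3)/(-1 - 3)))/3 = 2 + ((-5 + j)*(j + 1/(-4)))/3 = 2 + ((-5 + j)*(j - ¼*1))/3 = 2 + ((-5 + j)*(j - ¼))/3 = 2 + ((-5 + j)*(-¼ + j))/3 = 2 + (-5 + j)*(-¼ + j)/3)
X(k, f) = -13 + k*(29/12 - 7*f/4 + f²/3) (X(k, f) = -13 + (29/12 - 7*f/4 + f²/3)*k = -13 + k*(29/12 - 7*f/4 + f²/3))
N(B, D) = B²
N(-2124, 1187) + X(-1144, 685) = (-2124)² + (-13 + (1/12)*(-1144)*(29 - 21*685 + 4*685²)) = 4511376 + (-13 + (1/12)*(-1144)*(29 - 14385 + 4*469225)) = 4511376 + (-13 + (1/12)*(-1144)*(29 - 14385 + 1876900)) = 4511376 + (-13 + (1/12)*(-1144)*1862544) = 4511376 + (-13 - 177562528) = 4511376 - 177562541 = -173051165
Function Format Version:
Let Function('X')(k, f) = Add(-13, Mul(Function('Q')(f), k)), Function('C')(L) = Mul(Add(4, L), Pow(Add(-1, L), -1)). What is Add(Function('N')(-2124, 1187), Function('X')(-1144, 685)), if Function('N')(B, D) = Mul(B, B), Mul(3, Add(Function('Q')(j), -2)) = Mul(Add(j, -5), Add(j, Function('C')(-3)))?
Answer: -173051165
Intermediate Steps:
Function('C')(L) = Mul(Pow(Add(-1, L), -1), Add(4, L))
Function('Q')(j) = Add(2, Mul(Rational(1, 3), Add(-5, j), Add(Rational(-1, 4), j))) (Function('Q')(j) = Add(2, Mul(Rational(1, 3), Mul(Add(j, -5), Add(j, Mul(Pow(Add(-1, -3), -1), Add(4, -3)))))) = Add(2, Mul(Rational(1, 3), Mul(Add(-5, j), Add(j, Mul(Pow(-4, -1), 1))))) = Add(2, Mul(Rational(1, 3), Mul(Add(-5, j), Add(j, Mul(Rational(-1, 4), 1))))) = Add(2, Mul(Rational(1, 3), Mul(Add(-5, j), Add(j, Rational(-1, 4))))) = Add(2, Mul(Rational(1, 3), Mul(Add(-5, j), Add(Rational(-1, 4), j)))) = Add(2, Mul(Rational(1, 3), Add(-5, j), Add(Rational(-1, 4), j))))
Function('X')(k, f) = Add(-13, Mul(k, Add(Rational(29, 12), Mul(Rational(-7, 4), f), Mul(Rational(1, 3), Pow(f, 2))))) (Function('X')(k, f) = Add(-13, Mul(Add(Rational(29, 12), Mul(Rational(-7, 4), f), Mul(Rational(1, 3), Pow(f, 2))), k)) = Add(-13, Mul(k, Add(Rational(29, 12), Mul(Rational(-7, 4), f), Mul(Rational(1, 3), Pow(f, 2))))))
Function('N')(B, D) = Pow(B, 2)
Add(Function('N')(-2124, 1187), Function('X')(-1144, 685)) = Add(Pow(-2124, 2), Add(-13, Mul(Rational(1, 12), -1144, Add(29, Mul(-21, 685), Mul(4, Pow(685, 2)))))) = Add(4511376, Add(-13, Mul(Rational(1, 12), -1144, Add(29, -14385, Mul(4, 469225))))) = Add(4511376, Add(-13, Mul(Rational(1, 12), -1144, Add(29, -14385, 1876900)))) = Add(4511376, Add(-13, Mul(Rational(1, 12), -1144, 1862544))) = Add(4511376, Add(-13, -177562528)) = Add(4511376, -177562541) = -173051165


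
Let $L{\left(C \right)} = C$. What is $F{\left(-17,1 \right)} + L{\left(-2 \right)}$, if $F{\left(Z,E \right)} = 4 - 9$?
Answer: $-7$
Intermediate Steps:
$F{\left(Z,E \right)} = -5$
$F{\left(-17,1 \right)} + L{\left(-2 \right)} = -5 - 2 = -7$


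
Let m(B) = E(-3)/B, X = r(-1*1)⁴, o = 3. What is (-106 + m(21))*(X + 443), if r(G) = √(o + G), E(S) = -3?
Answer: -332121/7 ≈ -47446.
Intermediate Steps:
r(G) = √(3 + G)
X = 4 (X = (√(3 - 1*1))⁴ = (√(3 - 1))⁴ = (√2)⁴ = 4)
m(B) = -3/B
(-106 + m(21))*(X + 443) = (-106 - 3/21)*(4 + 443) = (-106 - 3*1/21)*447 = (-106 - ⅐)*447 = -743/7*447 = -332121/7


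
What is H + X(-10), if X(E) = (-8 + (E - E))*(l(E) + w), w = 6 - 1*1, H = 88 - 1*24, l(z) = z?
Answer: 104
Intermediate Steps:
H = 64 (H = 88 - 24 = 64)
w = 5 (w = 6 - 1 = 5)
X(E) = -40 - 8*E (X(E) = (-8 + (E - E))*(E + 5) = (-8 + 0)*(5 + E) = -8*(5 + E) = -40 - 8*E)
H + X(-10) = 64 + (-40 - 8*(-10)) = 64 + (-40 + 80) = 64 + 40 = 104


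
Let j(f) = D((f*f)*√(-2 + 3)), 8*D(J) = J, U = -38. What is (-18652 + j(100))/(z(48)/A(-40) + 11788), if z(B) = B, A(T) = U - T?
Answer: -8701/5906 ≈ -1.4732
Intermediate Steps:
A(T) = -38 - T
D(J) = J/8
j(f) = f²/8 (j(f) = ((f*f)*√(-2 + 3))/8 = (f²*√1)/8 = (f²*1)/8 = f²/8)
(-18652 + j(100))/(z(48)/A(-40) + 11788) = (-18652 + (⅛)*100²)/(48/(-38 - 1*(-40)) + 11788) = (-18652 + (⅛)*10000)/(48/(-38 + 40) + 11788) = (-18652 + 1250)/(48/2 + 11788) = -17402/(48*(½) + 11788) = -17402/(24 + 11788) = -17402/11812 = -17402*1/11812 = -8701/5906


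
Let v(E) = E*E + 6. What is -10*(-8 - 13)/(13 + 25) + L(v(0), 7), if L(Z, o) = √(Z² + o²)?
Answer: 105/19 + √85 ≈ 14.746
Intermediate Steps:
v(E) = 6 + E² (v(E) = E² + 6 = 6 + E²)
-10*(-8 - 13)/(13 + 25) + L(v(0), 7) = -10*(-8 - 13)/(13 + 25) + √((6 + 0²)² + 7²) = -(-210)/38 + √((6 + 0)² + 49) = -(-210)/38 + √(6² + 49) = -10*(-21/38) + √(36 + 49) = 105/19 + √85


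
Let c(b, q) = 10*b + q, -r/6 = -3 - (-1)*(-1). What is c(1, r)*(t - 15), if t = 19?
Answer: 136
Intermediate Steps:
r = 24 (r = -6*(-3 - (-1)*(-1)) = -6*(-3 - 1*1) = -6*(-3 - 1) = -6*(-4) = 24)
c(b, q) = q + 10*b
c(1, r)*(t - 15) = (24 + 10*1)*(19 - 15) = (24 + 10)*4 = 34*4 = 136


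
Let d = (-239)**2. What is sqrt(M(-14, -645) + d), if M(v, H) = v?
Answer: sqrt(57107) ≈ 238.97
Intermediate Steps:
d = 57121
sqrt(M(-14, -645) + d) = sqrt(-14 + 57121) = sqrt(57107)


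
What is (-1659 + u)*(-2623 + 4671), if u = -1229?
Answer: -5914624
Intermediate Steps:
(-1659 + u)*(-2623 + 4671) = (-1659 - 1229)*(-2623 + 4671) = -2888*2048 = -5914624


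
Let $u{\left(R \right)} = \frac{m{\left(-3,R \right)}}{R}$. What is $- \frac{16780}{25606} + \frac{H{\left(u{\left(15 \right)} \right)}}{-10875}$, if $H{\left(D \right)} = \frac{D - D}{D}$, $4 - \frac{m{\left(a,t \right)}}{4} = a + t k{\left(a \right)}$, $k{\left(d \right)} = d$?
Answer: $- \frac{8390}{12803} \approx -0.65532$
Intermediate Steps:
$m{\left(a,t \right)} = 16 - 4 a - 4 a t$ ($m{\left(a,t \right)} = 16 - 4 \left(a + t a\right) = 16 - 4 \left(a + a t\right) = 16 - \left(4 a + 4 a t\right) = 16 - 4 a - 4 a t$)
$u{\left(R \right)} = \frac{28 + 12 R}{R}$ ($u{\left(R \right)} = \frac{16 - -12 - - 12 R}{R} = \frac{16 + 12 + 12 R}{R} = \frac{28 + 12 R}{R}$)
$H{\left(D \right)} = 0$ ($H{\left(D \right)} = \frac{0}{D} = 0$)
$- \frac{16780}{25606} + \frac{H{\left(u{\left(15 \right)} \right)}}{-10875} = - \frac{16780}{25606} + \frac{0}{-10875} = \left(-16780\right) \frac{1}{25606} + 0 \left(- \frac{1}{10875}\right) = - \frac{8390}{12803} + 0 = - \frac{8390}{12803}$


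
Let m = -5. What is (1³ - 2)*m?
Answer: 5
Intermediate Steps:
(1³ - 2)*m = (1³ - 2)*(-5) = (1 - 2)*(-5) = -1*(-5) = 5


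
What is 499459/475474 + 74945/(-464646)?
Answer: 3777638992/4248597927 ≈ 0.88915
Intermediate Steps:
499459/475474 + 74945/(-464646) = 499459*(1/475474) + 74945*(-1/464646) = 499459/475474 - 5765/35742 = 3777638992/4248597927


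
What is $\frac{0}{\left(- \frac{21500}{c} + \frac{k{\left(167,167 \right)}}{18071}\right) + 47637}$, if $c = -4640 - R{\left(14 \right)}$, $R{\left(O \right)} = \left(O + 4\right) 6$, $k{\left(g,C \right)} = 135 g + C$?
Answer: $0$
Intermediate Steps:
$k{\left(g,C \right)} = C + 135 g$
$R{\left(O \right)} = 24 + 6 O$ ($R{\left(O \right)} = \left(4 + O\right) 6 = 24 + 6 O$)
$c = -4748$ ($c = -4640 - \left(24 + 6 \cdot 14\right) = -4640 - \left(24 + 84\right) = -4640 - 108 = -4748$)
$\frac{0}{\left(- \frac{21500}{c} + \frac{k{\left(167,167 \right)}}{18071}\right) + 47637} = \frac{0}{\left(- \frac{21500}{-4748} + \frac{167 + 135 \cdot 167}{18071}\right) + 47637} = \frac{0}{\left(\left(-21500\right) \left(- \frac{1}{4748}\right) + \left(167 + 22545\right) \frac{1}{18071}\right) + 47637} = \frac{0}{\left(\frac{5375}{1187} + 22712 \cdot \frac{1}{18071}\right) + 47637} = \frac{0}{\left(\frac{5375}{1187} + \frac{1336}{1063}\right) + 47637} = \frac{0}{\frac{7299457}{1261781} + 47637} = \frac{0}{\frac{60114760954}{1261781}} = 0 \cdot \frac{1261781}{60114760954} = 0$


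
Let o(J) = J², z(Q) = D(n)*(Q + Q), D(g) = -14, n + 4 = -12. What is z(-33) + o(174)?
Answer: 31200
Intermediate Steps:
n = -16 (n = -4 - 12 = -16)
z(Q) = -28*Q (z(Q) = -14*(Q + Q) = -28*Q)
z(-33) + o(174) = -28*(-33) + 174² = 924 + 30276 = 31200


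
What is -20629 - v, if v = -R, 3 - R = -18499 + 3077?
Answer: -5204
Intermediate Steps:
R = 15425 (R = 3 - (-18499 + 3077) = 3 - 1*(-15422) = 3 + 15422 = 15425)
v = -15425 (v = -1*15425 = -15425)
-20629 - v = -20629 - 1*(-15425) = -20629 + 15425 = -5204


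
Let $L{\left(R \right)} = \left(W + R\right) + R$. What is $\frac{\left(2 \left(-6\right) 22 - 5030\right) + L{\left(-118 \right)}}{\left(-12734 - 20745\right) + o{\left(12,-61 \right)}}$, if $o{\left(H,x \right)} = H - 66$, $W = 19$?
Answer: $\frac{5511}{33533} \approx 0.16435$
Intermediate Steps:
$o{\left(H,x \right)} = -66 + H$ ($o{\left(H,x \right)} = H - 66 = -66 + H$)
$L{\left(R \right)} = 19 + 2 R$ ($L{\left(R \right)} = \left(19 + R\right) + R = 19 + 2 R$)
$\frac{\left(2 \left(-6\right) 22 - 5030\right) + L{\left(-118 \right)}}{\left(-12734 - 20745\right) + o{\left(12,-61 \right)}} = \frac{\left(2 \left(-6\right) 22 - 5030\right) + \left(19 + 2 \left(-118\right)\right)}{\left(-12734 - 20745\right) + \left(-66 + 12\right)} = \frac{\left(\left(-12\right) 22 - 5030\right) + \left(19 - 236\right)}{-33479 - 54} = \frac{\left(-264 - 5030\right) - 217}{-33533} = \left(-5294 - 217\right) \left(- \frac{1}{33533}\right) = \left(-5511\right) \left(- \frac{1}{33533}\right) = \frac{5511}{33533}$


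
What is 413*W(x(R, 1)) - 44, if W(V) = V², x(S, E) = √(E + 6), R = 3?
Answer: 2847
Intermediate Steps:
x(S, E) = √(6 + E)
413*W(x(R, 1)) - 44 = 413*(√(6 + 1))² - 44 = 413*(√7)² - 44 = 413*7 - 44 = 2891 - 44 = 2847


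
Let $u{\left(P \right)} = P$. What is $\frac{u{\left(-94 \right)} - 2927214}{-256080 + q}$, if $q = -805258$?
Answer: $\frac{1463654}{530669} \approx 2.7581$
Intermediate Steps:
$\frac{u{\left(-94 \right)} - 2927214}{-256080 + q} = \frac{-94 - 2927214}{-256080 - 805258} = - \frac{2927308}{-1061338} = \left(-2927308\right) \left(- \frac{1}{1061338}\right) = \frac{1463654}{530669}$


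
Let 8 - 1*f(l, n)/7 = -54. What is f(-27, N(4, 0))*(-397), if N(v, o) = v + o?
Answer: -172298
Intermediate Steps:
N(v, o) = o + v
f(l, n) = 434 (f(l, n) = 56 - 7*(-54) = 56 + 378 = 434)
f(-27, N(4, 0))*(-397) = 434*(-397) = -172298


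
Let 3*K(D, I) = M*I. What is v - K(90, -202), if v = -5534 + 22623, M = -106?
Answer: 29855/3 ≈ 9951.7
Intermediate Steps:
v = 17089
K(D, I) = -106*I/3 (K(D, I) = (-106*I)/3 = -106*I/3)
v - K(90, -202) = 17089 - (-106)*(-202)/3 = 17089 - 1*21412/3 = 17089 - 21412/3 = 29855/3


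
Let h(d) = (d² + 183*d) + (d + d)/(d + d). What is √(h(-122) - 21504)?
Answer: I*√28945 ≈ 170.13*I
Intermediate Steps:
h(d) = 1 + d² + 183*d (h(d) = (d² + 183*d) + (2*d)/((2*d)) = (d² + 183*d) + (2*d)*(1/(2*d)) = (d² + 183*d) + 1 = 1 + d² + 183*d)
√(h(-122) - 21504) = √((1 + (-122)² + 183*(-122)) - 21504) = √((1 + 14884 - 22326) - 21504) = √(-7441 - 21504) = √(-28945) = I*√28945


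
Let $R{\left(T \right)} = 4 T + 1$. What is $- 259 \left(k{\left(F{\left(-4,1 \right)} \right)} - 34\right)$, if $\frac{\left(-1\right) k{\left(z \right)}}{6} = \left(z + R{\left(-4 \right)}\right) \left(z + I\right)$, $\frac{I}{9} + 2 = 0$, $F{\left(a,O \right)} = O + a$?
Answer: $596218$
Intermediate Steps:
$R{\left(T \right)} = 1 + 4 T$
$I = -18$ ($I = -18 + 9 \cdot 0 = -18 + 0 = -18$)
$k{\left(z \right)} = - 6 \left(-18 + z\right) \left(-15 + z\right)$ ($k{\left(z \right)} = - 6 \left(z + \left(1 + 4 \left(-4\right)\right)\right) \left(z - 18\right) = - 6 \left(z + \left(1 - 16\right)\right) \left(-18 + z\right) = - 6 \left(z - 15\right) \left(-18 + z\right) = - 6 \left(-15 + z\right) \left(-18 + z\right) = - 6 \left(-18 + z\right) \left(-15 + z\right)$)
$- 259 \left(k{\left(F{\left(-4,1 \right)} \right)} - 34\right) = - 259 \left(\left(-1620 - 6 \left(1 - 4\right)^{2} + 198 \left(1 - 4\right)\right) - 34\right) = - 259 \left(\left(-1620 - 6 \left(-3\right)^{2} + 198 \left(-3\right)\right) - 34\right) = - 259 \left(\left(-1620 - 54 - 594\right) - 34\right) = - 259 \left(-2268 - 34\right) = \left(-259\right) \left(-2302\right) = 596218$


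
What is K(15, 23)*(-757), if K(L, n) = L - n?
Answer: 6056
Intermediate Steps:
K(15, 23)*(-757) = (15 - 1*23)*(-757) = (15 - 23)*(-757) = -8*(-757) = 6056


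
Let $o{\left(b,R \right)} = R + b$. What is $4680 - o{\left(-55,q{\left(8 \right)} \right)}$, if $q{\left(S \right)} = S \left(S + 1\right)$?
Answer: $4663$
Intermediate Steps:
$q{\left(S \right)} = S \left(1 + S\right)$
$4680 - o{\left(-55,q{\left(8 \right)} \right)} = 4680 - \left(8 \left(1 + 8\right) - 55\right) = 4680 - \left(8 \cdot 9 - 55\right) = 4680 - \left(72 - 55\right) = 4680 - 17 = 4663$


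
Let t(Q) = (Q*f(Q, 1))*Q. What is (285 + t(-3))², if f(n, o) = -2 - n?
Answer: 86436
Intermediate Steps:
t(Q) = Q²*(-2 - Q) (t(Q) = (Q*(-2 - Q))*Q = Q²*(-2 - Q))
(285 + t(-3))² = (285 + (-3)²*(-2 - 1*(-3)))² = (285 + 9*(-2 + 3))² = (285 + 9*1)² = (285 + 9)² = 294² = 86436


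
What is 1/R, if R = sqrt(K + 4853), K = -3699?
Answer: sqrt(1154)/1154 ≈ 0.029437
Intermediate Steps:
R = sqrt(1154) (R = sqrt(-3699 + 4853) = sqrt(1154) ≈ 33.971)
1/R = 1/(sqrt(1154)) = sqrt(1154)/1154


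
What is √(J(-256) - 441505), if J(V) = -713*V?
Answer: I*√258977 ≈ 508.9*I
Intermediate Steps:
√(J(-256) - 441505) = √(-713*(-256) - 441505) = √(182528 - 441505) = √(-258977) = I*√258977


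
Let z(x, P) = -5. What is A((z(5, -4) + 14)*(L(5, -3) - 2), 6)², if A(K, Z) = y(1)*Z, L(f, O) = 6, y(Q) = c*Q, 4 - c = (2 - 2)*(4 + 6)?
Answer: 576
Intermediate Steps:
c = 4 (c = 4 - (2 - 2)*(4 + 6) = 4 - 0*10 = 4 - 1*0 = 4 + 0 = 4)
y(Q) = 4*Q
A(K, Z) = 4*Z (A(K, Z) = (4*1)*Z = 4*Z)
A((z(5, -4) + 14)*(L(5, -3) - 2), 6)² = (4*6)² = 24² = 576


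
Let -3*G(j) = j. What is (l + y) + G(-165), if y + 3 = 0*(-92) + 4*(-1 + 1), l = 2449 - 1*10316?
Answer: -7815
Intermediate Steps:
G(j) = -j/3
l = -7867 (l = 2449 - 10316 = -7867)
y = -3 (y = -3 + (0*(-92) + 4*(-1 + 1)) = -3 + (0 + 4*0) = -3 + (0 + 0) = -3 + 0 = -3)
(l + y) + G(-165) = (-7867 - 3) - 1/3*(-165) = -7870 + 55 = -7815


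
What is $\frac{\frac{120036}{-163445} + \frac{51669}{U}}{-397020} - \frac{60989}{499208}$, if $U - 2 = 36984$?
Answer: $- \frac{1524781456871801657}{12480491627045515450} \approx -0.12217$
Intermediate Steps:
$U = 36986$ ($U = 2 + 36984 = 36986$)
$\frac{\frac{120036}{-163445} + \frac{51669}{U}}{-397020} - \frac{60989}{499208} = \frac{\frac{120036}{-163445} + \frac{51669}{36986}}{-397020} - \frac{60989}{499208} = \left(120036 \left(- \frac{1}{163445}\right) + 51669 \cdot \frac{1}{36986}\right) \left(- \frac{1}{397020}\right) - \frac{60989}{499208} = \left(- \frac{120036}{163445} + \frac{51669}{36986}\right) \left(- \frac{1}{397020}\right) - \frac{60989}{499208} = \frac{4005388209}{6045176770} \left(- \frac{1}{397020}\right) - \frac{60989}{499208} = - \frac{1335129403}{800018693741800} - \frac{60989}{499208} = - \frac{1524781456871801657}{12480491627045515450}$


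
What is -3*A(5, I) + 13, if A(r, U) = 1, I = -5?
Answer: 10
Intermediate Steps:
-3*A(5, I) + 13 = -3*1 + 13 = -3 + 13 = 10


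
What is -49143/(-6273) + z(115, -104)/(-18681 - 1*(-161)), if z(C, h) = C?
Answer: 60627131/7745064 ≈ 7.8278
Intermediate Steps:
-49143/(-6273) + z(115, -104)/(-18681 - 1*(-161)) = -49143/(-6273) + 115/(-18681 - 1*(-161)) = -49143*(-1/6273) + 115/(-18681 + 161) = 16381/2091 + 115/(-18520) = 16381/2091 + 115*(-1/18520) = 16381/2091 - 23/3704 = 60627131/7745064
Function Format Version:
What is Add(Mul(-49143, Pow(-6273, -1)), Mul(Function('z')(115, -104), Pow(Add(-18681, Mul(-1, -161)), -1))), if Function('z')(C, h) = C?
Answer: Rational(60627131, 7745064) ≈ 7.8278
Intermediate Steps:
Add(Mul(-49143, Pow(-6273, -1)), Mul(Function('z')(115, -104), Pow(Add(-18681, Mul(-1, -161)), -1))) = Add(Mul(-49143, Pow(-6273, -1)), Mul(115, Pow(Add(-18681, Mul(-1, -161)), -1))) = Add(Mul(-49143, Rational(-1, 6273)), Mul(115, Pow(Add(-18681, 161), -1))) = Add(Rational(16381, 2091), Mul(115, Pow(-18520, -1))) = Add(Rational(16381, 2091), Mul(115, Rational(-1, 18520))) = Add(Rational(16381, 2091), Rational(-23, 3704)) = Rational(60627131, 7745064)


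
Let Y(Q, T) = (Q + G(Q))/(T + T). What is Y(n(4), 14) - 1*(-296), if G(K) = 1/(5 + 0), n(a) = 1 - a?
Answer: 2959/10 ≈ 295.90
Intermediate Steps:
G(K) = ⅕ (G(K) = 1/5 = ⅕)
Y(Q, T) = (⅕ + Q)/(2*T) (Y(Q, T) = (Q + ⅕)/(T + T) = (⅕ + Q)/((2*T)) = (⅕ + Q)*(1/(2*T)) = (⅕ + Q)/(2*T))
Y(n(4), 14) - 1*(-296) = (⅒)*(1 + 5*(1 - 1*4))/14 - 1*(-296) = (⅒)*(1/14)*(1 + 5*(1 - 4)) + 296 = (⅒)*(1/14)*(1 + 5*(-3)) + 296 = (⅒)*(1/14)*(1 - 15) + 296 = (⅒)*(1/14)*(-14) + 296 = -⅒ + 296 = 2959/10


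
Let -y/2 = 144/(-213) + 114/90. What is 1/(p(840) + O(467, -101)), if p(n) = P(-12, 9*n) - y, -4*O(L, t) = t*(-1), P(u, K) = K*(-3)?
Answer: -4260/96719333 ≈ -4.4045e-5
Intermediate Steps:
P(u, K) = -3*K
y = -1258/1065 (y = -2*(144/(-213) + 114/90) = -2*(144*(-1/213) + 114*(1/90)) = -2*(-48/71 + 19/15) = -2*629/1065 = -1258/1065 ≈ -1.1812)
O(L, t) = t/4 (O(L, t) = -t*(-1)/4 = -(-1)*t/4 = t/4)
p(n) = 1258/1065 - 27*n (p(n) = -27*n - 1*(-1258/1065) = -27*n + 1258/1065 = 1258/1065 - 27*n)
1/(p(840) + O(467, -101)) = 1/((1258/1065 - 27*840) + (¼)*(-101)) = 1/((1258/1065 - 22680) - 101/4) = 1/(-24152942/1065 - 101/4) = 1/(-96719333/4260) = -4260/96719333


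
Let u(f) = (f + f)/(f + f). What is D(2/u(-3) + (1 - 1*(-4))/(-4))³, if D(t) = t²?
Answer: 729/4096 ≈ 0.17798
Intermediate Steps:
u(f) = 1 (u(f) = (2*f)/((2*f)) = (2*f)*(1/(2*f)) = 1)
D(2/u(-3) + (1 - 1*(-4))/(-4))³ = ((2/1 + (1 - 1*(-4))/(-4))²)³ = ((2*1 + (1 + 4)*(-¼))²)³ = ((2 + 5*(-¼))²)³ = ((2 - 5/4)²)³ = ((¾)²)³ = (9/16)³ = 729/4096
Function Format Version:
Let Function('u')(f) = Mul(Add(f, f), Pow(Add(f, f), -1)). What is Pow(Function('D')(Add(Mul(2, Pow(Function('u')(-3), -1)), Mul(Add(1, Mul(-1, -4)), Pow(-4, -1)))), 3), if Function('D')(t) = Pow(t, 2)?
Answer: Rational(729, 4096) ≈ 0.17798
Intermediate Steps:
Function('u')(f) = 1 (Function('u')(f) = Mul(Mul(2, f), Pow(Mul(2, f), -1)) = Mul(Mul(2, f), Mul(Rational(1, 2), Pow(f, -1))) = 1)
Pow(Function('D')(Add(Mul(2, Pow(Function('u')(-3), -1)), Mul(Add(1, Mul(-1, -4)), Pow(-4, -1)))), 3) = Pow(Pow(Add(Mul(2, Pow(1, -1)), Mul(Add(1, Mul(-1, -4)), Pow(-4, -1))), 2), 3) = Pow(Pow(Add(Mul(2, 1), Mul(Add(1, 4), Rational(-1, 4))), 2), 3) = Pow(Pow(Add(2, Mul(5, Rational(-1, 4))), 2), 3) = Pow(Pow(Add(2, Rational(-5, 4)), 2), 3) = Pow(Pow(Rational(3, 4), 2), 3) = Pow(Rational(9, 16), 3) = Rational(729, 4096)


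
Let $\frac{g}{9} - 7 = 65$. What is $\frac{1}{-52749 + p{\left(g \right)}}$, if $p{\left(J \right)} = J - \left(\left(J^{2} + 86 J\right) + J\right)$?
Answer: $- \frac{1}{528381} \approx -1.8926 \cdot 10^{-6}$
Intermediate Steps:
$g = 648$ ($g = 63 + 9 \cdot 65 = 63 + 585 = 648$)
$p{\left(J \right)} = - J^{2} - 86 J$ ($p{\left(J \right)} = J - \left(J^{2} + 87 J\right) = - J^{2} - 86 J$)
$\frac{1}{-52749 + p{\left(g \right)}} = \frac{1}{-52749 - 648 \left(86 + 648\right)} = \frac{1}{-52749 - 648 \cdot 734} = \frac{1}{-52749 - 475632} = \frac{1}{-528381} = - \frac{1}{528381}$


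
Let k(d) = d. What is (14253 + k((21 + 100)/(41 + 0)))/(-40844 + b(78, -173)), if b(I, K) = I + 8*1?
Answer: -292247/835539 ≈ -0.34977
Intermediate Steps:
b(I, K) = 8 + I (b(I, K) = I + 8 = 8 + I)
(14253 + k((21 + 100)/(41 + 0)))/(-40844 + b(78, -173)) = (14253 + (21 + 100)/(41 + 0))/(-40844 + (8 + 78)) = (14253 + 121/41)/(-40844 + 86) = (14253 + 121*(1/41))/(-40758) = (14253 + 121/41)*(-1/40758) = (584494/41)*(-1/40758) = -292247/835539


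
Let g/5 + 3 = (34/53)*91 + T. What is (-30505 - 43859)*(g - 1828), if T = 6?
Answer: 5995151316/53 ≈ 1.1312e+8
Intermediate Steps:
g = 16265/53 (g = -15 + 5*((34/53)*91 + 6) = -15 + 5*(3094/53 + 6) = -15 + 5*(3412/53) = -15 + 17060/53 = 16265/53 ≈ 306.89)
(-30505 - 43859)*(g - 1828) = (-30505 - 43859)*(16265/53 - 1828) = -74364*(-80619/53) = 5995151316/53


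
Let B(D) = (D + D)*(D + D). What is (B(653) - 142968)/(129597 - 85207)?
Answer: 781334/22195 ≈ 35.203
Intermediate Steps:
B(D) = 4*D² (B(D) = (2*D)*(2*D) = 4*D²)
(B(653) - 142968)/(129597 - 85207) = (4*653² - 142968)/(129597 - 85207) = (4*426409 - 142968)/44390 = (1705636 - 142968)*(1/44390) = 1562668*(1/44390) = 781334/22195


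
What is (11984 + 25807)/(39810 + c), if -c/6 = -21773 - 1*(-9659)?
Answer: 12597/37498 ≈ 0.33594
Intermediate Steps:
c = 72684 (c = -6*(-21773 - 1*(-9659)) = -6*(-21773 + 9659) = -6*(-12114) = 72684)
(11984 + 25807)/(39810 + c) = (11984 + 25807)/(39810 + 72684) = 37791/112494 = 37791*(1/112494) = 12597/37498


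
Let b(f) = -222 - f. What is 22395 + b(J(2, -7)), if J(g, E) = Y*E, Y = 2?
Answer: 22187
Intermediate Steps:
J(g, E) = 2*E
22395 + b(J(2, -7)) = 22395 + (-222 - 2*(-7)) = 22395 + (-222 - 1*(-14)) = 22395 + (-222 + 14) = 22395 - 208 = 22187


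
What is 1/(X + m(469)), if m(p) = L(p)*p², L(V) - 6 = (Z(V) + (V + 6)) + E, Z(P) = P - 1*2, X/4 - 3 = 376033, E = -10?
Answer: 1/207827562 ≈ 4.8117e-9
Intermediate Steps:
X = 1504144 (X = 12 + 4*376033 = 12 + 1504132 = 1504144)
Z(P) = -2 + P (Z(P) = P - 2 = -2 + P)
L(V) = 2*V (L(V) = 6 + (((-2 + V) + (V + 6)) - 10) = 6 + (((-2 + V) + (6 + V)) - 10) = 6 + ((4 + 2*V) - 10) = 6 + (-6 + 2*V) = 2*V)
m(p) = 2*p³ (m(p) = (2*p)*p² = 2*p³)
1/(X + m(469)) = 1/(1504144 + 2*469³) = 1/(1504144 + 2*103161709) = 1/(1504144 + 206323418) = 1/207827562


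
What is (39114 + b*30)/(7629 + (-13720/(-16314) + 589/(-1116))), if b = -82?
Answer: 3587840136/746787695 ≈ 4.8044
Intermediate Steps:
(39114 + b*30)/(7629 + (-13720/(-16314) + 589/(-1116))) = (39114 - 82*30)/(7629 + (-13720/(-16314) + 589/(-1116))) = (39114 - 2460)/(7629 + (-13720*(-1/16314) + 589*(-1/1116))) = 36654/(7629 + (6860/8157 - 19/36)) = 36654/(7629 + 30659/97884) = 36654/(746787695/97884) = 36654*(97884/746787695) = 3587840136/746787695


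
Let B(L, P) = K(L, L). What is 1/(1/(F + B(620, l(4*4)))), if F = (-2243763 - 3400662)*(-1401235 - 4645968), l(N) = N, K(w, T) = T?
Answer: 34132983793895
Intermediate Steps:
B(L, P) = L
F = 34132983793275 (F = -5644425*(-6047203) = 34132983793275)
1/(1/(F + B(620, l(4*4)))) = 1/(1/(34132983793275 + 620)) = 1/(1/34132983793895) = 34132983793895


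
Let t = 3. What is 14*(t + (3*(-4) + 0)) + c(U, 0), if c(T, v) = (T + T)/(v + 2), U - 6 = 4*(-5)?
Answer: -140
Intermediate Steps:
U = -14 (U = 6 + 4*(-5) = 6 - 20 = -14)
c(T, v) = 2*T/(2 + v) (c(T, v) = (2*T)/(2 + v) = 2*T/(2 + v))
14*(t + (3*(-4) + 0)) + c(U, 0) = 14*(3 + (3*(-4) + 0)) + 2*(-14)/(2 + 0) = 14*(3 + (-12 + 0)) + 2*(-14)/2 = 14*(3 - 12) + 2*(-14)*(1/2) = 14*(-9) - 14 = -126 - 14 = -140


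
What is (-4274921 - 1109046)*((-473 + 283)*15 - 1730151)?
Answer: 9330420194967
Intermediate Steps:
(-4274921 - 1109046)*((-473 + 283)*15 - 1730151) = -5383967*(-190*15 - 1730151) = -5383967*(-2850 - 1730151) = -5383967*(-1733001) = 9330420194967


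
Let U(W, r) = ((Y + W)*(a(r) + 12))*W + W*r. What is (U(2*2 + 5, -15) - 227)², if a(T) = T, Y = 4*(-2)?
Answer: 151321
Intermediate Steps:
Y = -8
U(W, r) = W*r + W*(-8 + W)*(12 + r) (U(W, r) = ((-8 + W)*(r + 12))*W + W*r = ((-8 + W)*(12 + r))*W + W*r = W*(-8 + W)*(12 + r) + W*r = W*r + W*(-8 + W)*(12 + r))
(U(2*2 + 5, -15) - 227)² = ((2*2 + 5)*(-96 - 7*(-15) + 12*(2*2 + 5) + (2*2 + 5)*(-15)) - 227)² = ((4 + 5)*(-96 + 105 + 12*(4 + 5) + (4 + 5)*(-15)) - 227)² = (9*(-96 + 105 + 12*9 + 9*(-15)) - 227)² = (9*(-96 + 105 + 108 - 135) - 227)² = (9*(-18) - 227)² = (-162 - 227)² = (-389)² = 151321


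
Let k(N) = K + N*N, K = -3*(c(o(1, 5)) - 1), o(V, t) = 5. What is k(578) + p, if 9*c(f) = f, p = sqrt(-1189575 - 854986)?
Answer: 1002256/3 + I*sqrt(2044561) ≈ 3.3409e+5 + 1429.9*I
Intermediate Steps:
p = I*sqrt(2044561) (p = sqrt(-2044561) = I*sqrt(2044561) ≈ 1429.9*I)
c(f) = f/9
K = 4/3 (K = -3*((1/9)*5 - 1) = -3*(5/9 - 1) = -3*(-4/9) = 4/3 ≈ 1.3333)
k(N) = 4/3 + N**2 (k(N) = 4/3 + N*N = 4/3 + N**2)
k(578) + p = (4/3 + 578**2) + I*sqrt(2044561) = (4/3 + 334084) + I*sqrt(2044561) = 1002256/3 + I*sqrt(2044561)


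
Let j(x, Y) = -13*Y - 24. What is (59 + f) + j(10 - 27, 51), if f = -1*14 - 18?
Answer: -660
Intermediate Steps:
j(x, Y) = -24 - 13*Y
f = -32 (f = -14 - 18 = -32)
(59 + f) + j(10 - 27, 51) = (59 - 32) + (-24 - 13*51) = 27 + (-24 - 663) = 27 - 687 = -660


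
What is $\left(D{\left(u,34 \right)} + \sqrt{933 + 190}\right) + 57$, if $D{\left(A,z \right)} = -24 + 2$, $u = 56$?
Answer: $35 + \sqrt{1123} \approx 68.511$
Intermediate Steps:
$D{\left(A,z \right)} = -22$
$\left(D{\left(u,34 \right)} + \sqrt{933 + 190}\right) + 57 = \left(-22 + \sqrt{933 + 190}\right) + 57 = \left(-22 + \sqrt{1123}\right) + 57 = 35 + \sqrt{1123}$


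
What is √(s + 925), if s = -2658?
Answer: I*√1733 ≈ 41.629*I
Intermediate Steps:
√(s + 925) = √(-2658 + 925) = √(-1733) = I*√1733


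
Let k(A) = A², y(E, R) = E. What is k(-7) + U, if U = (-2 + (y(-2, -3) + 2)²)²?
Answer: 53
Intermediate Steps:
U = 4 (U = (-2 + (-2 + 2)²)² = (-2 + 0²)² = (-2 + 0)² = (-2)² = 4)
k(-7) + U = (-7)² + 4 = 49 + 4 = 53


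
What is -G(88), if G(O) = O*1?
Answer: -88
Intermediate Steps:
G(O) = O
-G(88) = -1*88 = -88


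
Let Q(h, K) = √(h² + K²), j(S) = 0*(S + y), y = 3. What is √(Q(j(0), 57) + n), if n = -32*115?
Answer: I*√3623 ≈ 60.191*I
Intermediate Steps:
j(S) = 0 (j(S) = 0*(S + 3) = 0*(3 + S) = 0)
Q(h, K) = √(K² + h²)
n = -3680
√(Q(j(0), 57) + n) = √(√(57² + 0²) - 3680) = √(√(3249 + 0) - 3680) = √(√3249 - 3680) = √(57 - 3680) = √(-3623) = I*√3623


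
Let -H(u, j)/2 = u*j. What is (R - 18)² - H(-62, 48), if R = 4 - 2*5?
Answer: -5376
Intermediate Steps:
H(u, j) = -2*j*u (H(u, j) = -2*u*j = -2*j*u)
R = -6 (R = 4 - 10 = -6)
(R - 18)² - H(-62, 48) = (-6 - 18)² - (-2)*48*(-62) = (-24)² - 1*5952 = 576 - 5952 = -5376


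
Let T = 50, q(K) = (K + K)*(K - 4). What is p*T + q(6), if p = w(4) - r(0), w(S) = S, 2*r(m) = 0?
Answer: 224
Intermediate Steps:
q(K) = 2*K*(-4 + K) (q(K) = (2*K)*(-4 + K) = 2*K*(-4 + K))
r(m) = 0 (r(m) = (½)*0 = 0)
p = 4 (p = 4 - 1*0 = 4 + 0 = 4)
p*T + q(6) = 4*50 + 2*6*(-4 + 6) = 200 + 2*6*2 = 200 + 24 = 224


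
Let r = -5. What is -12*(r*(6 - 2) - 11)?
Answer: 372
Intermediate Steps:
-12*(r*(6 - 2) - 11) = -12*(-5*(6 - 2) - 11) = -12*(-5*4 - 11) = -12*(-20 - 11) = -12*(-31) = 372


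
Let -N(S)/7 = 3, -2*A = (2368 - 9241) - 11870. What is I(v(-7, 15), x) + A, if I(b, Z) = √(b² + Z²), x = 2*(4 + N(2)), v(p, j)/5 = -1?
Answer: 18743/2 + √1181 ≈ 9405.9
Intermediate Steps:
v(p, j) = -5 (v(p, j) = 5*(-1) = -5)
A = 18743/2 (A = -((2368 - 9241) - 11870)/2 = -(-6873 - 11870)/2 = -½*(-18743) = 18743/2 ≈ 9371.5)
N(S) = -21 (N(S) = -7*3 = -21)
x = -34 (x = 2*(4 - 21) = 2*(-17) = -34)
I(b, Z) = √(Z² + b²)
I(v(-7, 15), x) + A = √((-34)² + (-5)²) + 18743/2 = √(1156 + 25) + 18743/2 = √1181 + 18743/2 = 18743/2 + √1181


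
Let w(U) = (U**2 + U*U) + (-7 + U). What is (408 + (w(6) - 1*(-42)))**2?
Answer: 271441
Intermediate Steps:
w(U) = -7 + U + 2*U**2 (w(U) = (U**2 + U**2) + (-7 + U) = 2*U**2 + (-7 + U) = -7 + U + 2*U**2)
(408 + (w(6) - 1*(-42)))**2 = (408 + ((-7 + 6 + 2*6**2) - 1*(-42)))**2 = (408 + ((-7 + 6 + 2*36) + 42))**2 = (408 + ((-7 + 6 + 72) + 42))**2 = (408 + (71 + 42))**2 = (408 + 113)**2 = 521**2 = 271441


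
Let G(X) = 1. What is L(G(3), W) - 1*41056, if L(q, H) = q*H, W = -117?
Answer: -41173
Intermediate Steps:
L(q, H) = H*q
L(G(3), W) - 1*41056 = -117*1 - 1*41056 = -117 - 41056 = -41173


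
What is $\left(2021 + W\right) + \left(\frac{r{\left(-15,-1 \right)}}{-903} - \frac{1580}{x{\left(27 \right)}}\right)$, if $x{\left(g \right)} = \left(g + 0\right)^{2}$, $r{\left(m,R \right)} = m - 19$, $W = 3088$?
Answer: $\frac{1120595443}{219429} \approx 5106.9$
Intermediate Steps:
$r{\left(m,R \right)} = -19 + m$
$x{\left(g \right)} = g^{2}$
$\left(2021 + W\right) + \left(\frac{r{\left(-15,-1 \right)}}{-903} - \frac{1580}{x{\left(27 \right)}}\right) = \left(2021 + 3088\right) + \left(\frac{-19 - 15}{-903} - \frac{1580}{27^{2}}\right) = 5109 - \left(- \frac{34}{903} + \frac{1580}{729}\right) = 5109 + \left(\frac{34}{903} - \frac{1580}{729}\right) = 5109 - \frac{467318}{219429} = \frac{1120595443}{219429}$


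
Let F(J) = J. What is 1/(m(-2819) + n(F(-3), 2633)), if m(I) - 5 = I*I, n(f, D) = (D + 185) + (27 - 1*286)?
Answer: 1/7949325 ≈ 1.2580e-7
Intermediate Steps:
n(f, D) = -74 + D (n(f, D) = (185 + D) + (27 - 286) = (185 + D) - 259 = -74 + D)
m(I) = 5 + I² (m(I) = 5 + I*I = 5 + I²)
1/(m(-2819) + n(F(-3), 2633)) = 1/((5 + (-2819)²) + (-74 + 2633)) = 1/((5 + 7946761) + 2559) = 1/(7946766 + 2559) = 1/7949325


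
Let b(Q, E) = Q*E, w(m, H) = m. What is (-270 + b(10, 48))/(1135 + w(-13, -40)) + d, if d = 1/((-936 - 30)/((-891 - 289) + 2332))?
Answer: -30269/30107 ≈ -1.0054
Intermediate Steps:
b(Q, E) = E*Q
d = -192/161 (d = 1/(-966/(-1180 + 2332)) = 1/(-966/1152) = 1/(-966*1/1152) = 1/(-161/192) = -192/161 ≈ -1.1925)
(-270 + b(10, 48))/(1135 + w(-13, -40)) + d = (-270 + 48*10)/(1135 - 13) - 192/161 = (-270 + 480)/1122 - 192/161 = 210*(1/1122) - 192/161 = 35/187 - 192/161 = -30269/30107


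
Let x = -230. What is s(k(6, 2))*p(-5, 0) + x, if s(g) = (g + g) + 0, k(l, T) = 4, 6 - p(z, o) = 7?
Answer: -238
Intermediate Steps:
p(z, o) = -1 (p(z, o) = 6 - 1*7 = 6 - 7 = -1)
s(g) = 2*g (s(g) = 2*g + 0 = 2*g)
s(k(6, 2))*p(-5, 0) + x = (2*4)*(-1) - 230 = 8*(-1) - 230 = -8 - 230 = -238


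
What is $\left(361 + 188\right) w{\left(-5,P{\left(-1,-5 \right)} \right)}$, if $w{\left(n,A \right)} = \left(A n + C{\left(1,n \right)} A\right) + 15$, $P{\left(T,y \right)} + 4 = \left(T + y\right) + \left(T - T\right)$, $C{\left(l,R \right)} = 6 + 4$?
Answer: $-19215$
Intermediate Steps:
$C{\left(l,R \right)} = 10$
$P{\left(T,y \right)} = -4 + T + y$ ($P{\left(T,y \right)} = -4 + \left(\left(T + y\right) + \left(T - T\right)\right) = -4 + \left(\left(T + y\right) + 0\right) = -4 + \left(T + y\right) = -4 + T + y$)
$w{\left(n,A \right)} = 15 + 10 A + A n$ ($w{\left(n,A \right)} = \left(A n + 10 A\right) + 15 = \left(10 A + A n\right) + 15 = 15 + 10 A + A n$)
$\left(361 + 188\right) w{\left(-5,P{\left(-1,-5 \right)} \right)} = \left(361 + 188\right) \left(15 + 10 \left(-4 - 1 - 5\right) + \left(-4 - 1 - 5\right) \left(-5\right)\right) = 549 \left(15 + 10 \left(-10\right) - -50\right) = 549 \left(15 - 100 + 50\right) = 549 \left(-35\right) = -19215$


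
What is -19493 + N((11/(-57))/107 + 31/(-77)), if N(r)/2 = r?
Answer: -9154740971/469623 ≈ -19494.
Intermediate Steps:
N(r) = 2*r
-19493 + N((11/(-57))/107 + 31/(-77)) = -19493 + 2*((11/(-57))/107 + 31/(-77)) = -19493 + 2*((11*(-1/57))*(1/107) + 31*(-1/77)) = -19493 + 2*(-11/57*1/107 - 31/77) = -19493 + 2*(-11/6099 - 31/77) = -19493 + 2*(-189916/469623) = -19493 - 379832/469623 = -9154740971/469623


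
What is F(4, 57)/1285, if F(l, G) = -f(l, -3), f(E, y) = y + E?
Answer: -1/1285 ≈ -0.00077821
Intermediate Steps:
f(E, y) = E + y
F(l, G) = 3 - l (F(l, G) = -(l - 3) = -(-3 + l) = 3 - l)
F(4, 57)/1285 = (3 - 1*4)/1285 = (3 - 4)*(1/1285) = -1*1/1285 = -1/1285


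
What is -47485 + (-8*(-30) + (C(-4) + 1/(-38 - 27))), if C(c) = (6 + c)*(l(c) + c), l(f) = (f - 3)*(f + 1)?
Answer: -3068716/65 ≈ -47211.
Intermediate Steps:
l(f) = (1 + f)*(-3 + f) (l(f) = (-3 + f)*(1 + f) = (1 + f)*(-3 + f))
C(c) = (6 + c)*(-3 + c² - c) (C(c) = (6 + c)*((-3 + c² - 2*c) + c) = (6 + c)*(-3 + c² - c))
-47485 + (-8*(-30) + (C(-4) + 1/(-38 - 27))) = -47485 + (-8*(-30) + ((-18 + (-4)³ - 9*(-4) + 5*(-4)²) + 1/(-38 - 27))) = -47485 + (240 + ((-18 - 64 + 36 + 5*16) + 1/(-65))) = -47485 + (240 + ((-18 - 64 + 36 + 80) - 1/65)) = -47485 + (240 + (34 - 1/65)) = -47485 + (240 + 2209/65) = -47485 + 17809/65 = -3068716/65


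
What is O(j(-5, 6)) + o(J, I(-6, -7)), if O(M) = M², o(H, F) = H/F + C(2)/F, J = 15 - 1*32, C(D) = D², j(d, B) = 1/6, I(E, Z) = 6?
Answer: -77/36 ≈ -2.1389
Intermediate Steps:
j(d, B) = ⅙
J = -17 (J = 15 - 32 = -17)
o(H, F) = 4/F + H/F (o(H, F) = H/F + 2²/F = H/F + 4/F = 4/F + H/F)
O(j(-5, 6)) + o(J, I(-6, -7)) = (⅙)² + (4 - 17)/6 = 1/36 + (⅙)*(-13) = 1/36 - 13/6 = -77/36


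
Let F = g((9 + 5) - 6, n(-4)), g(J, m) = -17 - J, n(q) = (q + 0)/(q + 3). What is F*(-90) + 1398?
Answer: 3648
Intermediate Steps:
n(q) = q/(3 + q)
F = -25 (F = -17 - ((9 + 5) - 6) = -17 - (14 - 6) = -17 - 1*8 = -17 - 8 = -25)
F*(-90) + 1398 = -25*(-90) + 1398 = 2250 + 1398 = 3648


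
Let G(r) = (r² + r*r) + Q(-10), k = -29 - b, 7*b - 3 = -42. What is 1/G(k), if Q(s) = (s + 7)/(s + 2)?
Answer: 392/430483 ≈ 0.00091061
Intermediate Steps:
b = -39/7 (b = 3/7 + (⅐)*(-42) = 3/7 - 6 = -39/7 ≈ -5.5714)
k = -164/7 (k = -29 - 1*(-39/7) = -29 + 39/7 = -164/7 ≈ -23.429)
Q(s) = (7 + s)/(2 + s)
G(r) = 3/8 + 2*r² (G(r) = (r² + r*r) + (7 - 10)/(2 - 10) = (r² + r²) - 3/(-8) = 2*r² - ⅛*(-3) = 2*r² + 3/8 = 3/8 + 2*r²)
1/G(k) = 1/(3/8 + 2*(-164/7)²) = 1/(3/8 + 2*(26896/49)) = 1/(3/8 + 53792/49) = 1/(430483/392) = 392/430483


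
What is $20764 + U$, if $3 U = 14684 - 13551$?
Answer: $\frac{63425}{3} \approx 21142.0$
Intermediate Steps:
$U = \frac{1133}{3}$ ($U = \frac{14684 - 13551}{3} = \frac{1}{3} \cdot 1133 = \frac{1133}{3} \approx 377.67$)
$20764 + U = 20764 + \frac{1133}{3} = \frac{63425}{3}$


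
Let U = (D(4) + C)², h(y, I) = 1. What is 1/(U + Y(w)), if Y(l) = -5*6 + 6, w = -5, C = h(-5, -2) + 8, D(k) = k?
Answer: 1/145 ≈ 0.0068966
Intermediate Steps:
C = 9 (C = 1 + 8 = 9)
Y(l) = -24 (Y(l) = -30 + 6 = -24)
U = 169 (U = (4 + 9)² = 13² = 169)
1/(U + Y(w)) = 1/(169 - 24) = 1/145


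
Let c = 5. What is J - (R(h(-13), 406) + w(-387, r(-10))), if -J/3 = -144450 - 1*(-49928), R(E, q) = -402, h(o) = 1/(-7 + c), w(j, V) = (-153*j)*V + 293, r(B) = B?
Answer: 875785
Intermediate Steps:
w(j, V) = 293 - 153*V*j (w(j, V) = -153*V*j + 293 = 293 - 153*V*j)
h(o) = -½ (h(o) = 1/(-7 + 5) = 1/(-2) = -½)
J = 283566 (J = -3*(-144450 - 1*(-49928)) = -3*(-144450 + 49928) = -3*(-94522) = 283566)
J - (R(h(-13), 406) + w(-387, r(-10))) = 283566 - (-402 + (293 - 153*(-10)*(-387))) = 283566 - (-402 + (293 - 592110)) = 283566 - (-402 - 591817) = 283566 - 1*(-592219) = 283566 + 592219 = 875785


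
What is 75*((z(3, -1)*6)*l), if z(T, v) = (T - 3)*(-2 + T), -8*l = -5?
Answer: 0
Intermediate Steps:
l = 5/8 (l = -⅛*(-5) = 5/8 ≈ 0.62500)
z(T, v) = (-3 + T)*(-2 + T)
75*((z(3, -1)*6)*l) = 75*(((6 + 3² - 5*3)*6)*(5/8)) = 75*(((6 + 9 - 15)*6)*(5/8)) = 75*((0*6)*(5/8)) = 75*(0*(5/8)) = 75*0 = 0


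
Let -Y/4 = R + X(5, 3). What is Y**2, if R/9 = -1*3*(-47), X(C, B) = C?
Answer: 25969216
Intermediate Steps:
R = 1269 (R = 9*(-1*3*(-47)) = 9*(-3*(-47)) = 9*141 = 1269)
Y = -5096 (Y = -4*(1269 + 5) = -4*1274 = -5096)
Y**2 = (-5096)**2 = 25969216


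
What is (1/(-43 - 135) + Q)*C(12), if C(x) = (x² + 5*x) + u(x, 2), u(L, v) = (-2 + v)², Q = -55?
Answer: -998682/89 ≈ -11221.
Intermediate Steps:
C(x) = x² + 5*x (C(x) = (x² + 5*x) + (-2 + 2)² = (x² + 5*x) + 0² = (x² + 5*x) + 0 = x² + 5*x)
(1/(-43 - 135) + Q)*C(12) = (1/(-43 - 135) - 55)*(12*(5 + 12)) = (1/(-178) - 55)*(12*17) = (-1/178 - 55)*204 = -9791/178*204 = -998682/89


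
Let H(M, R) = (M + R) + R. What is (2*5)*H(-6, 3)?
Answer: 0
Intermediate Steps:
H(M, R) = M + 2*R
(2*5)*H(-6, 3) = (2*5)*(-6 + 2*3) = 10*(-6 + 6) = 10*0 = 0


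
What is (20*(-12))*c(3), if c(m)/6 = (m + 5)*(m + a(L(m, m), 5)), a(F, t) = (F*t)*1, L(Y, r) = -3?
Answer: 138240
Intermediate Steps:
a(F, t) = F*t
c(m) = 6*(-15 + m)*(5 + m) (c(m) = 6*((m + 5)*(m - 3*5)) = 6*((5 + m)*(m - 15)) = 6*((5 + m)*(-15 + m)) = 6*((-15 + m)*(5 + m)) = 6*(-15 + m)*(5 + m))
(20*(-12))*c(3) = (20*(-12))*(-450 - 60*3 + 6*3²) = -240*(-450 - 180 + 6*9) = -240*(-450 - 180 + 54) = -240*(-576) = 138240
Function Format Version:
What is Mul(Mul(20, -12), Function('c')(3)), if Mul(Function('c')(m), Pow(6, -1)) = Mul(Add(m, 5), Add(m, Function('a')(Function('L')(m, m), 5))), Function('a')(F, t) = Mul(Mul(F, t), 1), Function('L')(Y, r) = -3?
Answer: 138240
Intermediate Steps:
Function('a')(F, t) = Mul(F, t)
Function('c')(m) = Mul(6, Add(-15, m), Add(5, m)) (Function('c')(m) = Mul(6, Mul(Add(m, 5), Add(m, Mul(-3, 5)))) = Mul(6, Mul(Add(5, m), Add(m, -15))) = Mul(6, Mul(Add(5, m), Add(-15, m))) = Mul(6, Mul(Add(-15, m), Add(5, m))) = Mul(6, Add(-15, m), Add(5, m)))
Mul(Mul(20, -12), Function('c')(3)) = Mul(Mul(20, -12), Add(-450, Mul(-60, 3), Mul(6, Pow(3, 2)))) = Mul(-240, Add(-450, -180, Mul(6, 9))) = Mul(-240, Add(-450, -180, 54)) = Mul(-240, -576) = 138240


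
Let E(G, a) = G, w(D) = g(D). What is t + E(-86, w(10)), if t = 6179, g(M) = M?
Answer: 6093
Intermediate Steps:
w(D) = D
t + E(-86, w(10)) = 6179 - 86 = 6093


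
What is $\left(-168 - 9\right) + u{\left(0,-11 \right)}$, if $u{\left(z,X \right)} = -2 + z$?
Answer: $-179$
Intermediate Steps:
$\left(-168 - 9\right) + u{\left(0,-11 \right)} = \left(-168 - 9\right) + \left(-2 + 0\right) = -177 - 2 = -179$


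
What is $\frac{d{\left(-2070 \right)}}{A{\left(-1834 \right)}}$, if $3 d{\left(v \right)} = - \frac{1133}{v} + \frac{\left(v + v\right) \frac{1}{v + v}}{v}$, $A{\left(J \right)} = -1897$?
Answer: $- \frac{566}{5890185} \approx -9.6092 \cdot 10^{-5}$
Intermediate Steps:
$d{\left(v \right)} = - \frac{1132}{3 v}$ ($d{\left(v \right)} = \frac{- \frac{1133}{v} + \frac{\left(v + v\right) \frac{1}{v + v}}{v}}{3} = \frac{- \frac{1133}{v} + \frac{2 v \frac{1}{2 v}}{v}}{3} = \frac{- \frac{1133}{v} + 1 \frac{1}{v}}{3} = \frac{- \frac{1133}{v} + \frac{1}{v}}{3} = \frac{\left(-1132\right) \frac{1}{v}}{3} = - \frac{1132}{3 v}$)
$\frac{d{\left(-2070 \right)}}{A{\left(-1834 \right)}} = \frac{\left(- \frac{1132}{3}\right) \frac{1}{-2070}}{-1897} = \left(- \frac{1132}{3}\right) \left(- \frac{1}{2070}\right) \left(- \frac{1}{1897}\right) = \frac{566}{3105} \left(- \frac{1}{1897}\right) = - \frac{566}{5890185}$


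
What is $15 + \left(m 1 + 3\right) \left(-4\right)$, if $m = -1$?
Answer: $7$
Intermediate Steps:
$15 + \left(m 1 + 3\right) \left(-4\right) = 15 + \left(\left(-1\right) 1 + 3\right) \left(-4\right) = 15 + \left(-1 + 3\right) \left(-4\right) = 15 + 2 \left(-4\right) = 15 - 8 = 7$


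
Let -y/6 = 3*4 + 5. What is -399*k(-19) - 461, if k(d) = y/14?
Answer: 2446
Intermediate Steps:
y = -102 (y = -6*(3*4 + 5) = -6*(12 + 5) = -6*17 = -102)
k(d) = -51/7 (k(d) = -102/14 = -102*1/14 = -51/7)
-399*k(-19) - 461 = -399*(-51/7) - 461 = 2907 - 461 = 2446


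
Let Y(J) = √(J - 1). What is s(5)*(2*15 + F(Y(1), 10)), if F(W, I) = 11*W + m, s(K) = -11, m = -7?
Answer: -253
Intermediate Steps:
Y(J) = √(-1 + J)
F(W, I) = -7 + 11*W (F(W, I) = 11*W - 7 = -7 + 11*W)
s(5)*(2*15 + F(Y(1), 10)) = -11*(2*15 + (-7 + 11*√(-1 + 1))) = -11*(30 + (-7 + 11*√0)) = -11*(30 + (-7 + 11*0)) = -11*(30 + (-7 + 0)) = -11*(30 - 7) = -11*23 = -253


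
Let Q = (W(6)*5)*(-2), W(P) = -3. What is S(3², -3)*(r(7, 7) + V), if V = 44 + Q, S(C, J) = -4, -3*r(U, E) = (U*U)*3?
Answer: -100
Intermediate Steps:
r(U, E) = -U² (r(U, E) = -U*U*3/3 = -U²*3/3 = -U²)
Q = 30 (Q = -3*5*(-2) = -15*(-2) = 30)
V = 74 (V = 44 + 30 = 74)
S(3², -3)*(r(7, 7) + V) = -4*(-1*7² + 74) = -4*(-1*49 + 74) = -4*(-49 + 74) = -4*25 = -100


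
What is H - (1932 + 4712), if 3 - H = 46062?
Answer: -52703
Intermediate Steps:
H = -46059 (H = 3 - 1*46062 = 3 - 46062 = -46059)
H - (1932 + 4712) = -46059 - (1932 + 4712) = -46059 - 1*6644 = -46059 - 6644 = -52703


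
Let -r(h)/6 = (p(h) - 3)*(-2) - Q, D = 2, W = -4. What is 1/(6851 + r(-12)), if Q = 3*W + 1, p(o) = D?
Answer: 1/6773 ≈ 0.00014765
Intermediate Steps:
p(o) = 2
Q = -11 (Q = 3*(-4) + 1 = -12 + 1 = -11)
r(h) = -78 (r(h) = -6*((2 - 3)*(-2) - 1*(-11)) = -6*(-1*(-2) + 11) = -6*(2 + 11) = -6*13 = -78)
1/(6851 + r(-12)) = 1/(6851 - 78) = 1/6773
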